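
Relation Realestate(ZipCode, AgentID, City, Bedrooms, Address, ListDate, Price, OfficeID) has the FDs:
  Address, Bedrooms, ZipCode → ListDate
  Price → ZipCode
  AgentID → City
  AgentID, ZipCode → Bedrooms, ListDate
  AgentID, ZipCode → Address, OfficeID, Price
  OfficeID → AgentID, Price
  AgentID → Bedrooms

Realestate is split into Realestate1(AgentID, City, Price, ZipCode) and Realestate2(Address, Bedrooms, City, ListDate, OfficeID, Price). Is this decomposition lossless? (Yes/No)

No

Realestate1 ∩ Realestate2 = {City, Price}; its closure under F is {City, Price, ZipCode}.
Realestate1 ⊄ {City, Price, ZipCode} and Realestate2 ⊄ {City, Price, ZipCode}, so the split is lossy.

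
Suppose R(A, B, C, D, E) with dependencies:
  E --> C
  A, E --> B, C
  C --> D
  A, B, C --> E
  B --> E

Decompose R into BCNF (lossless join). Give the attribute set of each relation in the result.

Candidate keys of the original relation: {A, B}, {A, E}.
In {A, B, C, D, E}, {E} is not a superkey ({E}⁺ restricted to this set is {C, D, E}), so split on E --> C, D into {C, D, E} and {A, B, E}.
In {C, D, E}, {C} is not a superkey ({C}⁺ restricted to this set is {C, D}), so split on C --> D into {C, D} and {C, E}.
{C, D}: every determinant is a superkey — BCNF.
{C, E}: every determinant is a superkey — BCNF.
In {A, B, E}, {B} is not a superkey ({B}⁺ restricted to this set is {B, E}), so split on B --> E into {B, E} and {A, B}.
{B, E}: every determinant is a superkey — BCNF.
{A, B}: every determinant is a superkey — BCNF.

{A, B}; {B, E}; {C, D}; {C, E}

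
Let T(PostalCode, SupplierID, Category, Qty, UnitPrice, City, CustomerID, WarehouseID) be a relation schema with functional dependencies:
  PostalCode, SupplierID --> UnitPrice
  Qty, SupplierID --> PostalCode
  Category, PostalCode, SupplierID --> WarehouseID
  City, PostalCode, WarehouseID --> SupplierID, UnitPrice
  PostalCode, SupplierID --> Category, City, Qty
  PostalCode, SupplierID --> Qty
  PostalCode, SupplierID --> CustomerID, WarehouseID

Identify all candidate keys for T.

Closure of {PostalCode, SupplierID} is {Category, City, CustomerID, PostalCode, Qty, SupplierID, UnitPrice, WarehouseID}, the whole schema; {PostalCode, SupplierID} is a candidate key.
Closure of {Qty, SupplierID} is {Category, City, CustomerID, PostalCode, Qty, SupplierID, UnitPrice, WarehouseID}, the whole schema; {Qty, SupplierID} is a candidate key.
Closure of {City, PostalCode, WarehouseID} is {Category, City, CustomerID, PostalCode, Qty, SupplierID, UnitPrice, WarehouseID}, the whole schema; {City, PostalCode, WarehouseID} is a candidate key.
Any other superkey properly contains one of these, so there are no further candidate keys.

{City, PostalCode, WarehouseID}, {PostalCode, SupplierID}, {Qty, SupplierID}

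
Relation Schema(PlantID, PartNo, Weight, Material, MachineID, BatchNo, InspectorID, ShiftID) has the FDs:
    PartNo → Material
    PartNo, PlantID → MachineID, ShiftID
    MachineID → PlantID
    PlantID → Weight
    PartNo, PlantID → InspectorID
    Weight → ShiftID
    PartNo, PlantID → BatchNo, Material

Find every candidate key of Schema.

{MachineID, PartNo}, {PartNo, PlantID}

Attributes never on any right-hand side: {PartNo} — every candidate key must contain it.
Closure of {MachineID, PartNo} is {BatchNo, InspectorID, MachineID, Material, PartNo, PlantID, ShiftID, Weight}, the whole schema; {MachineID, PartNo} is a candidate key.
Closure of {PartNo, PlantID} is {BatchNo, InspectorID, MachineID, Material, PartNo, PlantID, ShiftID, Weight}, the whole schema; {PartNo, PlantID} is a candidate key.
These are minimal and exhaustive — every other superkey contains one of them.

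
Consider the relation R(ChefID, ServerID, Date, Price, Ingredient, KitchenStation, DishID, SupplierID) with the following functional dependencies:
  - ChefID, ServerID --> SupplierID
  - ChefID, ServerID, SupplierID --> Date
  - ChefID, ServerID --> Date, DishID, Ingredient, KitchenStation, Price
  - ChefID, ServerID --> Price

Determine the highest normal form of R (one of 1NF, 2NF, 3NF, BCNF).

BCNF

Candidate key: {ChefID, ServerID}. Prime attributes: {ChefID, ServerID}.
Every FD has a superkey on the left, so the relation is in BCNF.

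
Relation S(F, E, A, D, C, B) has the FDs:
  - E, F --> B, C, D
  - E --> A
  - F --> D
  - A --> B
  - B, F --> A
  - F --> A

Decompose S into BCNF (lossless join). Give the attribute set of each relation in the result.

{A, B}; {A, E}; {C, E, F}; {D, F}

Candidate key of the original relation: {E, F}.
{A, B, C, D, E, F}: {E} determines {A, B, E} here but is not a superkey — split on E --> A, B, giving {A, B, E} and {C, D, E, F}.
{A, B, E}: {A} determines {A, B} here but is not a superkey — split on A --> B, giving {A, B} and {A, E}.
{A, B} is in BCNF.
{A, E} is in BCNF.
{C, D, E, F}: {F} determines {D, F} here but is not a superkey — split on F --> D, giving {D, F} and {C, E, F}.
{D, F} is in BCNF.
{C, E, F} is in BCNF.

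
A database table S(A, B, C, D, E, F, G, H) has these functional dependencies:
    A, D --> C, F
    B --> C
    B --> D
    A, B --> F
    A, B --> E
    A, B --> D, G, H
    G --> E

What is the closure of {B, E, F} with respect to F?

{B, C, D, E, F}

Start with {B, E, F}.
B --> C applies; add {C} → now {B, C, E, F}.
B --> D applies; add {D} → now {B, C, D, E, F}.
No further FD applies.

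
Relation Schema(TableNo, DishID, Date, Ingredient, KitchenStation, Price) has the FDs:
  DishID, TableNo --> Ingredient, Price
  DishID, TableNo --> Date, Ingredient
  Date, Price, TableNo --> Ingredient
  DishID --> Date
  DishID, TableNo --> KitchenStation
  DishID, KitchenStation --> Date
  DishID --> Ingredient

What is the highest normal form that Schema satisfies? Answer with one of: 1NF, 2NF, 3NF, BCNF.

1NF

Candidate key: {DishID, TableNo}. Prime attributes: {DishID, TableNo}.
Date, Price, TableNo --> Ingredient: {Date, Price, TableNo}⁺ = {Date, Ingredient, Price, TableNo}, which is not all of the attributes, so the left side is not a superkey — BCNF is violated.
Date, Price, TableNo --> Ingredient determines the non-prime attribute {Ingredient} from a non-superkey — 3NF is violated.
{DishID} is a proper subset of the key {DishID, TableNo}, and {DishID}⁺ contains the non-prime attributes {Date, Ingredient} — a partial dependency, so 2NF is violated.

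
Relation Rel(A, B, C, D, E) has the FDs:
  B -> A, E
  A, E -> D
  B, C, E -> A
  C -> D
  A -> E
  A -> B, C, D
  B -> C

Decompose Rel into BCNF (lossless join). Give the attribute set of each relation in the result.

{A, B, C, E}; {C, D}

Candidate keys of the original relation: {A}, {B}.
{A, B, C, D, E}: {C} determines {C, D} here but is not a superkey — split on C -> D, giving {C, D} and {A, B, C, E}.
{C, D} is in BCNF.
{A, B, C, E} is in BCNF.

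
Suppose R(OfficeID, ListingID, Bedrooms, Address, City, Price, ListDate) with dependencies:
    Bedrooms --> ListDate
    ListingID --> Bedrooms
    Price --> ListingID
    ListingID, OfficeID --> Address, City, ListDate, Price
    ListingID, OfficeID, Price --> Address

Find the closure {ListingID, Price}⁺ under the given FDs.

Start with {ListingID, Price}.
ListingID --> Bedrooms applies; add {Bedrooms} → now {Bedrooms, ListingID, Price}.
Bedrooms --> ListDate applies; add {ListDate} → now {Bedrooms, ListDate, ListingID, Price}.
No further FD applies.

{Bedrooms, ListDate, ListingID, Price}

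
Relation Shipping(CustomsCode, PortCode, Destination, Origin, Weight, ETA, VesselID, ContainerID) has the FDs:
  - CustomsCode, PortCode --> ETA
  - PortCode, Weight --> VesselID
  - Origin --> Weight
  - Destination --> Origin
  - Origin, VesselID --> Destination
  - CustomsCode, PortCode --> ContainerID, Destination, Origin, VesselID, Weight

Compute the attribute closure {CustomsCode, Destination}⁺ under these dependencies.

{CustomsCode, Destination, Origin, Weight}

Start with {CustomsCode, Destination}.
Destination --> Origin applies; add {Origin} → now {CustomsCode, Destination, Origin}.
Origin --> Weight applies; add {Weight} → now {CustomsCode, Destination, Origin, Weight}.
No further FD applies.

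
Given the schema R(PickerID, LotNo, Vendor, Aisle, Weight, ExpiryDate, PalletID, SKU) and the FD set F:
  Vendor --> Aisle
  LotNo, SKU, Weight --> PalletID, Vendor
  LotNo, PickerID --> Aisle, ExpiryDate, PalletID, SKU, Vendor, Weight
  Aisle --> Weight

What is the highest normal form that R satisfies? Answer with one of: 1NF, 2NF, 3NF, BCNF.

2NF

Candidate key: {LotNo, PickerID}. Prime attributes: {LotNo, PickerID}.
Vendor --> Aisle: {Vendor}⁺ = {Aisle, Vendor, Weight}, which is not all of the attributes, so the left side is not a superkey — BCNF is violated.
Vendor --> Aisle determines the non-prime attribute {Aisle} from a non-superkey — 3NF is violated.
Checking every proper subset of each key, none determines a non-prime attribute — 2NF is satisfied.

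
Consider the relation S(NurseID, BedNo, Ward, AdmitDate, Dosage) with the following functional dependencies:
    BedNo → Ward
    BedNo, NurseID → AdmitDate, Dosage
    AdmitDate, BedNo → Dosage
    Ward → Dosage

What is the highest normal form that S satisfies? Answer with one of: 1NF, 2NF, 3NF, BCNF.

Candidate key: {BedNo, NurseID}. Prime attributes: {BedNo, NurseID}.
For BedNo → Ward we have {BedNo}⁺ = {BedNo, Dosage, Ward}; {BedNo} is not a superkey, so BCNF fails.
BedNo → Ward determines the non-prime attribute {Ward} from a non-superkey — 3NF is violated.
The proper key subset {BedNo} of {BedNo, NurseID} determines non-prime {Dosage, Ward}, so the relation is not even in 2NF.

1NF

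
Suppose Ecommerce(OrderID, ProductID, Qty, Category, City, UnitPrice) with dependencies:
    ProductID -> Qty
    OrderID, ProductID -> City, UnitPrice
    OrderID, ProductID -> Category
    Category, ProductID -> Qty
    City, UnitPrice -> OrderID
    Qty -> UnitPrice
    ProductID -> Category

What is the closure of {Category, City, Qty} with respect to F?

Start with {Category, City, Qty}.
Qty -> UnitPrice applies; add {UnitPrice} → now {Category, City, Qty, UnitPrice}.
City, UnitPrice -> OrderID applies; add {OrderID} → now {Category, City, OrderID, Qty, UnitPrice}.
No further FD applies.

{Category, City, OrderID, Qty, UnitPrice}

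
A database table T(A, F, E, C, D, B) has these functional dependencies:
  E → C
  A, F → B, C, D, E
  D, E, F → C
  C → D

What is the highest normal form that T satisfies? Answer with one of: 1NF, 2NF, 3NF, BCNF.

Candidate key: {A, F}. Prime attributes: {A, F}.
For E → C we have {E}⁺ = {C, D, E}; {E} is not a superkey, so BCNF fails.
E → C determines the non-prime attribute {C} from a non-superkey — 3NF is violated.
Checking every proper subset of each key, none determines a non-prime attribute — 2NF is satisfied.

2NF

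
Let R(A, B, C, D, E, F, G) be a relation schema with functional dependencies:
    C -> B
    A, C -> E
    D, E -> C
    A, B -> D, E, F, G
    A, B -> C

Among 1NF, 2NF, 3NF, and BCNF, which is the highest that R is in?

3NF

Candidate keys: {A, B}, {A, C}, {A, D, E}. Prime attributes: {A, B, C, D, E}.
For C -> B we have {C}⁺ = {B, C}; {C} is not a superkey, so BCNF fails.
But every attribute on its right side ({B}) is prime, and the same holds for every other non-superkey FD, so 3NF still holds.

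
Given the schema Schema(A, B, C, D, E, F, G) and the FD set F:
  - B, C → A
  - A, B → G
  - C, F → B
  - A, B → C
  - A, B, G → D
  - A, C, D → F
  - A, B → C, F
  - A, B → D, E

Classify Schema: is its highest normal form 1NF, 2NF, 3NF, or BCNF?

BCNF

Candidate keys: {A, B}, {A, C, D}, {B, C}, {C, F}. Prime attributes: {A, B, C, D, F}.
The left-hand side of every FD is a superkey, so BCNF is satisfied.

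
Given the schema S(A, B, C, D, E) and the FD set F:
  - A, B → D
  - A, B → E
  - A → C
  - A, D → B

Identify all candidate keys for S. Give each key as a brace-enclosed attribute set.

{A, B}, {A, D}

No FD produces {A}, so it must be in every candidate key.
{A, B}⁺ = {A, B, C, D, E} — all of the relation — so {A, B} is a candidate key.
{A, D}⁺ = {A, B, C, D, E} — all of the relation — so {A, D} is a candidate key.
Any other superkey properly contains one of these, so there are no further candidate keys.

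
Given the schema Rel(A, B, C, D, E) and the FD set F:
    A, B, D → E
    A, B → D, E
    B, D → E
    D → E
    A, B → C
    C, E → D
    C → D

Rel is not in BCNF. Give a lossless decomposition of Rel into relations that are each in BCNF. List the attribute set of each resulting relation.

Candidate key of the original relation: {A, B}.
Within {A, B, C, D, E}: {B, D}⁺ ∩ {A, B, C, D, E} = {B, D, E}, not the whole set, so B, D → E violates BCNF; decompose into {B, D, E} and {A, B, C, D}.
Within {B, D, E}: {D}⁺ ∩ {B, D, E} = {D, E}, not the whole set, so D → E violates BCNF; decompose into {D, E} and {B, D}.
{D, E}: every determinant is a superkey — BCNF.
{B, D}: every determinant is a superkey — BCNF.
Within {A, B, C, D}: {C}⁺ ∩ {A, B, C, D} = {C, D}, not the whole set, so C → D violates BCNF; decompose into {C, D} and {A, B, C}.
{C, D}: every determinant is a superkey — BCNF.
{A, B, C}: every determinant is a superkey — BCNF.

{A, B, C}; {B, D}; {C, D}; {D, E}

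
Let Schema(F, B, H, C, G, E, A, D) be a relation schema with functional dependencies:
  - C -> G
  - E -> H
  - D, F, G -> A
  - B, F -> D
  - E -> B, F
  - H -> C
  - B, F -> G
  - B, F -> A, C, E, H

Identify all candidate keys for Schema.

{B, F}, {E}

{E} is a candidate key since {E}⁺ = {A, B, C, D, E, F, G, H} covers every attribute.
{B, F} is a candidate key since {B, F}⁺ = {A, B, C, D, E, F, G, H} covers every attribute.
Any other superkey properly contains one of these, so there are no further candidate keys.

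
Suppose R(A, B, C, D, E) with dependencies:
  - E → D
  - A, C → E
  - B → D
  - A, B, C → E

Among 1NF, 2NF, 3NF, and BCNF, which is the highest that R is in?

1NF

Candidate key: {A, B, C}. Prime attributes: {A, B, C}.
For E → D we have {E}⁺ = {D, E}; {E} is not a superkey, so BCNF fails.
E → D determines the non-prime attribute {D} from a non-superkey — 3NF is violated.
The proper key subset {B} of {A, B, C} determines non-prime {D}, so the relation is not even in 2NF.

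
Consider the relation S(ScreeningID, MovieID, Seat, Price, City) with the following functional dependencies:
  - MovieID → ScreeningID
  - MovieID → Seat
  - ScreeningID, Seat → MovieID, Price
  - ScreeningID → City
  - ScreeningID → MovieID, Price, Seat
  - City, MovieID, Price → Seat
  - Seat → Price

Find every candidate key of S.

{MovieID}, {ScreeningID}

Closure of {MovieID} is {City, MovieID, Price, ScreeningID, Seat}, the whole schema; {MovieID} is a candidate key.
Closure of {ScreeningID} is {City, MovieID, Price, ScreeningID, Seat}, the whole schema; {ScreeningID} is a candidate key.
Any other superkey properly contains one of these, so there are no further candidate keys.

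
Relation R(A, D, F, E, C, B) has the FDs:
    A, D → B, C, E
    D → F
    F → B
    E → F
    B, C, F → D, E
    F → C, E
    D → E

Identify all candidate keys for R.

Attributes never on any right-hand side: {A} — every candidate key must contain it.
{A, D}⁺ = {A, B, C, D, E, F}, which is every attribute, so {A, D} is a candidate key.
{A, E}⁺ = {A, B, C, D, E, F}, which is every attribute, so {A, E} is a candidate key.
{A, F}⁺ = {A, B, C, D, E, F}, which is every attribute, so {A, F} is a candidate key.
No proper subset of any of these is a key, and no other minimal superkey exists.

{A, D}, {A, E}, {A, F}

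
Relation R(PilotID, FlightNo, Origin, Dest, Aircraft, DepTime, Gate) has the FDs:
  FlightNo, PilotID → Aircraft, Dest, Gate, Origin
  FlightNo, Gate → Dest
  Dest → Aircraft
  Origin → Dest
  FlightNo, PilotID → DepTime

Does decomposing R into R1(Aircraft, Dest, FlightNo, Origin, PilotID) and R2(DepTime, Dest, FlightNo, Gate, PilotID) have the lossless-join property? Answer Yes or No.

Yes

Common attributes: {Dest, FlightNo, PilotID}; their closure is {Aircraft, DepTime, Dest, FlightNo, Gate, Origin, PilotID}.
Since R1 ⊆ {Aircraft, DepTime, Dest, FlightNo, Gate, Origin, PilotID}, the intersection is a superkey of R1; the decomposition is lossless.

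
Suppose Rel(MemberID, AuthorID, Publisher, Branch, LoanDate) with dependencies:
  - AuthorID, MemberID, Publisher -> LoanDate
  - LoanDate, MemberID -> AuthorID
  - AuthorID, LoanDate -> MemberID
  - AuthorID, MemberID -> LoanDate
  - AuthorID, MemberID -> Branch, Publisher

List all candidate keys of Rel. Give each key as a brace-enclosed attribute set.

{AuthorID, LoanDate}⁺ = {AuthorID, Branch, LoanDate, MemberID, Publisher} — all of the relation — so {AuthorID, LoanDate} is a candidate key.
{AuthorID, MemberID}⁺ = {AuthorID, Branch, LoanDate, MemberID, Publisher} — all of the relation — so {AuthorID, MemberID} is a candidate key.
{LoanDate, MemberID}⁺ = {AuthorID, Branch, LoanDate, MemberID, Publisher} — all of the relation — so {LoanDate, MemberID} is a candidate key.
No proper subset of any of these is a key, and no other minimal superkey exists.

{AuthorID, LoanDate}, {AuthorID, MemberID}, {LoanDate, MemberID}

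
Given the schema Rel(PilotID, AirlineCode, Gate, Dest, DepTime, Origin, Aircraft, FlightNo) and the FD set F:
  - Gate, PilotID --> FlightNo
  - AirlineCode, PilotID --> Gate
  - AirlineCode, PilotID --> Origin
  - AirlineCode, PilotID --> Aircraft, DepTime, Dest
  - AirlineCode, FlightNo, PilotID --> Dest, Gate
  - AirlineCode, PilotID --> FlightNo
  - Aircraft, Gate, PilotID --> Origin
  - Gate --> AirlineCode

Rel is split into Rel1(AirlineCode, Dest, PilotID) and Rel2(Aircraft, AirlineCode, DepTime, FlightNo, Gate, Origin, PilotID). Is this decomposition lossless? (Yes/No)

Common attributes: {AirlineCode, PilotID}; their closure is {Aircraft, AirlineCode, DepTime, Dest, FlightNo, Gate, Origin, PilotID}.
Since Rel1 ⊆ {Aircraft, AirlineCode, DepTime, Dest, FlightNo, Gate, Origin, PilotID}, the intersection is a superkey of Rel1; the decomposition is lossless.

Yes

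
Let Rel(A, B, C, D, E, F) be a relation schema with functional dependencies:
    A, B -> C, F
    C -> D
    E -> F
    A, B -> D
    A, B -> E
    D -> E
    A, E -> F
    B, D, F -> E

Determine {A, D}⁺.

Start with {A, D}.
D -> E applies; add {E} → now {A, D, E}.
A, E -> F applies; add {F} → now {A, D, E, F}.
No further FD applies.

{A, D, E, F}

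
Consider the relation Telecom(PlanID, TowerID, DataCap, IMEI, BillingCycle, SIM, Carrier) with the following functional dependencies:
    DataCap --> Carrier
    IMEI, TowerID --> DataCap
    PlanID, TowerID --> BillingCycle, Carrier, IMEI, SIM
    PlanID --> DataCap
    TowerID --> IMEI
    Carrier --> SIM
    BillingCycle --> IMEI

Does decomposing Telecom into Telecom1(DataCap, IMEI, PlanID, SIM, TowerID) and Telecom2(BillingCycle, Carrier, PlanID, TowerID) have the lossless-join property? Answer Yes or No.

The shared attributes are {PlanID, TowerID} and {PlanID, TowerID}⁺ = {BillingCycle, Carrier, DataCap, IMEI, PlanID, SIM, TowerID}.
This includes all of Telecom1, so the common attributes are a superkey of Telecom1 — the join is lossless.

Yes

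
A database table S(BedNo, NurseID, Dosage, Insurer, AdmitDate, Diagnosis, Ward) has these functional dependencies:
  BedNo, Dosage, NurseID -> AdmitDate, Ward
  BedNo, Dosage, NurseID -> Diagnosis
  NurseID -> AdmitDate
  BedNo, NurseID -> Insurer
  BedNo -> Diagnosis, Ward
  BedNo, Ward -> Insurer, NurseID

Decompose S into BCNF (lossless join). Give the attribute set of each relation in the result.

Candidate key of the original relation: {BedNo, Dosage}.
In {AdmitDate, BedNo, Diagnosis, Dosage, Insurer, NurseID, Ward}, {NurseID} is not a superkey ({NurseID}⁺ restricted to this set is {AdmitDate, NurseID}), so split on NurseID -> AdmitDate into {AdmitDate, NurseID} and {BedNo, Diagnosis, Dosage, Insurer, NurseID, Ward}.
{AdmitDate, NurseID} has no BCNF violation.
In {BedNo, Diagnosis, Dosage, Insurer, NurseID, Ward}, {BedNo, NurseID} is not a superkey ({BedNo, NurseID}⁺ restricted to this set is {BedNo, Diagnosis, Insurer, NurseID, Ward}), so split on BedNo, NurseID -> Diagnosis, Insurer, Ward into {BedNo, Diagnosis, Insurer, NurseID, Ward} and {BedNo, Dosage, NurseID}.
{BedNo, Diagnosis, Insurer, NurseID, Ward} has no BCNF violation.
In {BedNo, Dosage, NurseID}, {BedNo} is not a superkey ({BedNo}⁺ restricted to this set is {BedNo, NurseID}), so split on BedNo -> NurseID into {BedNo, NurseID} and {BedNo, Dosage}.
{BedNo, NurseID} has no BCNF violation.
{BedNo, Dosage} has no BCNF violation.

{AdmitDate, NurseID}; {BedNo, Diagnosis, Insurer, NurseID, Ward}; {BedNo, Dosage}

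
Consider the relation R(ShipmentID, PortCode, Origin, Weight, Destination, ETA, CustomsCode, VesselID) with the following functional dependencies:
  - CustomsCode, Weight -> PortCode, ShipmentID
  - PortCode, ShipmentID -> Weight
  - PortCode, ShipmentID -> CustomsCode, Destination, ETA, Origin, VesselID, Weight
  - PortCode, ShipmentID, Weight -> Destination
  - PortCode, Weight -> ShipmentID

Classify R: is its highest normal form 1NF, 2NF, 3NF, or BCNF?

Candidate keys: {CustomsCode, Weight}, {PortCode, ShipmentID}, {PortCode, Weight}. Prime attributes: {CustomsCode, PortCode, ShipmentID, Weight}.
Each dependency's left side is a superkey — BCNF holds.

BCNF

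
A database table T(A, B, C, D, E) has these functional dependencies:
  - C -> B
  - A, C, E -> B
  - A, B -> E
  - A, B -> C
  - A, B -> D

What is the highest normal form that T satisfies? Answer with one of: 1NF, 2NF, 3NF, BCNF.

3NF

Candidate keys: {A, B}, {A, C}. Prime attributes: {A, B, C}.
C -> B: {C}⁺ = {B, C}, which is not all of the attributes, so the left side is not a superkey — BCNF is violated.
Its right-hand attributes {B} are all prime, as are those of every other non-superkey FD — the relation is in 3NF.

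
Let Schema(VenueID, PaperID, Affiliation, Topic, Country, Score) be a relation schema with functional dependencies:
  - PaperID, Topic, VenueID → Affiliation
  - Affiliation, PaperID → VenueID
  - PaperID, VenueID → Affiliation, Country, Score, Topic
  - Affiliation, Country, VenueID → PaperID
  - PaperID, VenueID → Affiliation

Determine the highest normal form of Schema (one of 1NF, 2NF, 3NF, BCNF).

BCNF

Candidate keys: {Affiliation, Country, VenueID}, {Affiliation, PaperID}, {PaperID, VenueID}. Prime attributes: {Affiliation, Country, PaperID, VenueID}.
The left-hand side of every FD is a superkey, so BCNF is satisfied.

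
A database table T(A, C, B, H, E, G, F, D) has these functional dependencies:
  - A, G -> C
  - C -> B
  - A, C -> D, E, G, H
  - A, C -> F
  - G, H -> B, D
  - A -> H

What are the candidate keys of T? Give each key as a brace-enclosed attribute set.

{A, C}, {A, G}

Attributes never on any right-hand side: {A} — every candidate key must contain it.
Closure of {A, C} is {A, B, C, D, E, F, G, H}, the whole schema; {A, C} is a candidate key.
Closure of {A, G} is {A, B, C, D, E, F, G, H}, the whole schema; {A, G} is a candidate key.
No proper subset of any of these is a key, and no other minimal superkey exists.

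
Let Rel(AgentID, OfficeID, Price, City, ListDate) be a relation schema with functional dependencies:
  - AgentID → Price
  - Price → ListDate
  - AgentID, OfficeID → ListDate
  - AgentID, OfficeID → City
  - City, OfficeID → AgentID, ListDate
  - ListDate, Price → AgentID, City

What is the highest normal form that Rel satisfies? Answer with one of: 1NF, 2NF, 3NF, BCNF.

Candidate keys: {AgentID, OfficeID}, {City, OfficeID}, {OfficeID, Price}. Prime attributes: {AgentID, City, OfficeID, Price}.
For AgentID → Price we have {AgentID}⁺ = {AgentID, City, ListDate, Price}; {AgentID} is not a superkey, so BCNF fails.
Price → ListDate has non-prime {ListDate} on the right and a non-superkey on the left, so 3NF fails.
The proper key subset {AgentID} of {AgentID, OfficeID} determines non-prime {ListDate}, so the relation is not even in 2NF.

1NF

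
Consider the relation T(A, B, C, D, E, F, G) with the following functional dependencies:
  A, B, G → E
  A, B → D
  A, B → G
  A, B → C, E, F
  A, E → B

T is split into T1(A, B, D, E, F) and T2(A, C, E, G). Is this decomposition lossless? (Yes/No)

Yes

Common attributes: {A, E}; their closure is {A, B, C, D, E, F, G}.
T1 is contained in that closure, so T1 ∩ T2 → T1 holds and the join is lossless.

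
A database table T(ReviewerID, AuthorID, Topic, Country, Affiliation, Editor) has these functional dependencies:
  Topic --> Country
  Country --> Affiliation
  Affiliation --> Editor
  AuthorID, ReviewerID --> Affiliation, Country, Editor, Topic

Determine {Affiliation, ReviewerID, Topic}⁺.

{Affiliation, Country, Editor, ReviewerID, Topic}

Start with {Affiliation, ReviewerID, Topic}.
Topic --> Country applies; add {Country} → now {Affiliation, Country, ReviewerID, Topic}.
Affiliation --> Editor applies; add {Editor} → now {Affiliation, Country, Editor, ReviewerID, Topic}.
No further FD applies.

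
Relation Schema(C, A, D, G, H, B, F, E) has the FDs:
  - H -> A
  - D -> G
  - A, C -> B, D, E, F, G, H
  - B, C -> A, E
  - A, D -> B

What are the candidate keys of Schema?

Attributes never on any right-hand side: {C} — every candidate key must contain it.
{A, C} is a candidate key since {A, C}⁺ = {A, B, C, D, E, F, G, H} covers every attribute.
{B, C} is a candidate key since {B, C}⁺ = {A, B, C, D, E, F, G, H} covers every attribute.
{C, H} is a candidate key since {C, H}⁺ = {A, B, C, D, E, F, G, H} covers every attribute.
No proper subset of any of these is a key, and no other minimal superkey exists.

{A, C}, {B, C}, {C, H}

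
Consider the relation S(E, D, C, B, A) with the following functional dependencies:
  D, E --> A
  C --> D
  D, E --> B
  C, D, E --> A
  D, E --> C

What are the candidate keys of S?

{E} never appears on the right of any FD, so every key must include it.
{C, E}⁺ = {A, B, C, D, E}, which is every attribute, so {C, E} is a candidate key.
{D, E}⁺ = {A, B, C, D, E}, which is every attribute, so {D, E} is a candidate key.
No proper subset of any of these is a key, and no other minimal superkey exists.

{C, E}, {D, E}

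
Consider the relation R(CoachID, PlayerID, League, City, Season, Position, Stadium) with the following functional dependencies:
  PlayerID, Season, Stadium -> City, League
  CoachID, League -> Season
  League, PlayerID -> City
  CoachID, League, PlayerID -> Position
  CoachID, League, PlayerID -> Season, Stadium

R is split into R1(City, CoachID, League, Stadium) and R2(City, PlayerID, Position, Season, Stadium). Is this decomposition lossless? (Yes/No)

Common attributes: {City, Stadium}; their closure is {City, Stadium}.
The closure covers neither R1 nor R2 entirely; the join is not lossless.

No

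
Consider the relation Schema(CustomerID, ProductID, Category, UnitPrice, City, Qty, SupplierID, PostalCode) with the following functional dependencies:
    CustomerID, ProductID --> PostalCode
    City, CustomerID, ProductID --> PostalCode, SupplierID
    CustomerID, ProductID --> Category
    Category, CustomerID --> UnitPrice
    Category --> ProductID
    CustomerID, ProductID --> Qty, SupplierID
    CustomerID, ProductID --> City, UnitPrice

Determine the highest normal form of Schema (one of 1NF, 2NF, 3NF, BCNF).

Candidate keys: {Category, CustomerID}, {CustomerID, ProductID}. Prime attributes: {Category, CustomerID, ProductID}.
Category --> ProductID: {Category}⁺ = {Category, ProductID}, which is not all of the attributes, so the left side is not a superkey — BCNF is violated.
But every attribute on its right side ({ProductID}) is prime, and the same holds for every other non-superkey FD, so 3NF still holds.

3NF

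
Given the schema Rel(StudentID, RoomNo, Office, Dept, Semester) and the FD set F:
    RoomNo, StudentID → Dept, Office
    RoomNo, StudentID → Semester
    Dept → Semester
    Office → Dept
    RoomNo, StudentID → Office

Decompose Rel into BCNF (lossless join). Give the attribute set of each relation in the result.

Candidate key of the original relation: {RoomNo, StudentID}.
{Dept, Office, RoomNo, Semester, StudentID}: {Dept} determines {Dept, Semester} here but is not a superkey — split on Dept → Semester, giving {Dept, Semester} and {Dept, Office, RoomNo, StudentID}.
{Dept, Semester} is in BCNF.
{Dept, Office, RoomNo, StudentID}: {Office} determines {Dept, Office} here but is not a superkey — split on Office → Dept, giving {Dept, Office} and {Office, RoomNo, StudentID}.
{Dept, Office} is in BCNF.
{Office, RoomNo, StudentID} is in BCNF.

{Dept, Office}; {Dept, Semester}; {Office, RoomNo, StudentID}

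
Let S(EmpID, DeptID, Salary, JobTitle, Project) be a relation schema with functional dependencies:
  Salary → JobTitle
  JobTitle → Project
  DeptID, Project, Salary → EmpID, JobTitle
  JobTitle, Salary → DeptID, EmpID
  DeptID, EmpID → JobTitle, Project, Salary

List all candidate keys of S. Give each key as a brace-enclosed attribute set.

{Salary}⁺ = {DeptID, EmpID, JobTitle, Project, Salary} — all of the relation — so {Salary} is a candidate key.
{DeptID, EmpID}⁺ = {DeptID, EmpID, JobTitle, Project, Salary} — all of the relation — so {DeptID, EmpID} is a candidate key.
Any other superkey properly contains one of these, so there are no further candidate keys.

{DeptID, EmpID}, {Salary}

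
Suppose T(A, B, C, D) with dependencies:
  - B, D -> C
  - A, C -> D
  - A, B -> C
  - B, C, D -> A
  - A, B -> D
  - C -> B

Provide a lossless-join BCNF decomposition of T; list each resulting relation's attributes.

{A, C, D}; {B, C}

Candidate keys of the original relation: {A, B}, {A, C}, {B, D}, {C, D}.
In {A, B, C, D}, {C} is not a superkey ({C}⁺ restricted to this set is {B, C}), so split on C -> B into {B, C} and {A, C, D}.
{B, C} is in BCNF.
{A, C, D} is in BCNF.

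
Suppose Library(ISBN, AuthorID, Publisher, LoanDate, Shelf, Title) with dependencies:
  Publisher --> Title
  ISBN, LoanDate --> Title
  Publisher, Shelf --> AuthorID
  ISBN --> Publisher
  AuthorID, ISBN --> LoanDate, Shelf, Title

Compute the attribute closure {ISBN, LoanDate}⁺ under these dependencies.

{ISBN, LoanDate, Publisher, Title}

Start with {ISBN, LoanDate}.
ISBN, LoanDate --> Title applies; add {Title} → now {ISBN, LoanDate, Title}.
ISBN --> Publisher applies; add {Publisher} → now {ISBN, LoanDate, Publisher, Title}.
No further FD applies.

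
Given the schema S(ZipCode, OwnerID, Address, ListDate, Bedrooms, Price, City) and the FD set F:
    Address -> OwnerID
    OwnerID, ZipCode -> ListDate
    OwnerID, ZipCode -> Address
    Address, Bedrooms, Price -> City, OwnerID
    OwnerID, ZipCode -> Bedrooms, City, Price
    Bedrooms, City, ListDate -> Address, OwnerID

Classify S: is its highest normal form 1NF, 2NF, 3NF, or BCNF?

Candidate keys: {Address, ZipCode}, {Bedrooms, City, ListDate, ZipCode}, {OwnerID, ZipCode}. Prime attributes: {Address, Bedrooms, City, ListDate, OwnerID, ZipCode}.
Address -> OwnerID: {Address}⁺ = {Address, OwnerID}, which is not all of the attributes, so the left side is not a superkey — BCNF is violated.
Since {OwnerID} ⊆ prime attributes and every other non-superkey FD also has a prime right side, the schema is in 3NF.

3NF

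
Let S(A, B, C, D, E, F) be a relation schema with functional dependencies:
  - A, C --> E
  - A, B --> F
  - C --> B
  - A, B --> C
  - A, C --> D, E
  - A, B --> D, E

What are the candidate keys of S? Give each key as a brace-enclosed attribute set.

{A} never appears on the right of any FD, so every key must include it.
Closure of {A, B} is {A, B, C, D, E, F}, the whole schema; {A, B} is a candidate key.
Closure of {A, C} is {A, B, C, D, E, F}, the whole schema; {A, C} is a candidate key.
These are minimal and exhaustive — every other superkey contains one of them.

{A, B}, {A, C}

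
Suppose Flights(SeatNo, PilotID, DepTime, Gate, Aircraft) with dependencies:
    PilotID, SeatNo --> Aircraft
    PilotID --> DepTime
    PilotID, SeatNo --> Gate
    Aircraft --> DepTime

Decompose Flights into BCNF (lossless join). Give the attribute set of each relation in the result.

{Aircraft, Gate, PilotID, SeatNo}; {DepTime, PilotID}

Candidate key of the original relation: {PilotID, SeatNo}.
In {Aircraft, DepTime, Gate, PilotID, SeatNo}, {PilotID} is not a superkey ({PilotID}⁺ restricted to this set is {DepTime, PilotID}), so split on PilotID --> DepTime into {DepTime, PilotID} and {Aircraft, Gate, PilotID, SeatNo}.
{DepTime, PilotID} has no BCNF violation.
{Aircraft, Gate, PilotID, SeatNo} has no BCNF violation.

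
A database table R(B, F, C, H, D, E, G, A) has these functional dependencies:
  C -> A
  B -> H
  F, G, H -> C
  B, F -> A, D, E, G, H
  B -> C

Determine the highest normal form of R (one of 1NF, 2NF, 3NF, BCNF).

Candidate key: {B, F}. Prime attributes: {B, F}.
For C -> A we have {C}⁺ = {A, C}; {C} is not a superkey, so BCNF fails.
Because {A} is non-prime and the left side of C -> A is not a superkey, the relation is not in 3NF.
Since {B} ⊂ {B, F} and {B}⁺ ⊇ {A, C, H} with {A, C, H} non-prime, there is a partial dependency; 2NF fails.

1NF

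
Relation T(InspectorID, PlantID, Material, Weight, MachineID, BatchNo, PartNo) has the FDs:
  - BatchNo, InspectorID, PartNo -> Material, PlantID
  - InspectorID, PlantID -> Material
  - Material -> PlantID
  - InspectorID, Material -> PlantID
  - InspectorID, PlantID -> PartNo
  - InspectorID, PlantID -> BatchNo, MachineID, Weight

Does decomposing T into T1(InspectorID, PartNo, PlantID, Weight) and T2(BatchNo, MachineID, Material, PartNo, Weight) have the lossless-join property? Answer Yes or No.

No

T1 ∩ T2 = {PartNo, Weight}; its closure under F is {PartNo, Weight}.
Neither T1 nor T2 is contained in that closure, so the decomposition is lossy.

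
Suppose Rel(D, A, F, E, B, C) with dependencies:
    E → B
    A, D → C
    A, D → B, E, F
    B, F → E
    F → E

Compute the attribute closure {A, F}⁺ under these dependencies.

Start with {A, F}.
F → E applies; add {E} → now {A, E, F}.
E → B applies; add {B} → now {A, B, E, F}.
No further FD applies.

{A, B, E, F}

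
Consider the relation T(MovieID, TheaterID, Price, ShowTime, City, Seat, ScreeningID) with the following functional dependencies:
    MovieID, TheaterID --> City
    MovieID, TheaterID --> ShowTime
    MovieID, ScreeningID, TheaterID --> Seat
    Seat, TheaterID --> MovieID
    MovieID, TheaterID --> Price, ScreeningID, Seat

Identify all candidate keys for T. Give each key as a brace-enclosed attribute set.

No FD produces {TheaterID}, so it must be in every candidate key.
Closure of {MovieID, TheaterID} is {City, MovieID, Price, ScreeningID, Seat, ShowTime, TheaterID}, the whole schema; {MovieID, TheaterID} is a candidate key.
Closure of {Seat, TheaterID} is {City, MovieID, Price, ScreeningID, Seat, ShowTime, TheaterID}, the whole schema; {Seat, TheaterID} is a candidate key.
No proper subset of any of these is a key, and no other minimal superkey exists.

{MovieID, TheaterID}, {Seat, TheaterID}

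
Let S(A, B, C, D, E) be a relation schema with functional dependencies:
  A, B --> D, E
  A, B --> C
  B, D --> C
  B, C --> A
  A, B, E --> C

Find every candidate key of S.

Attributes never on any right-hand side: {B} — every candidate key must contain it.
{A, B}⁺ = {A, B, C, D, E}, which is every attribute, so {A, B} is a candidate key.
{B, C}⁺ = {A, B, C, D, E}, which is every attribute, so {B, C} is a candidate key.
{B, D}⁺ = {A, B, C, D, E}, which is every attribute, so {B, D} is a candidate key.
Any other superkey properly contains one of these, so there are no further candidate keys.

{A, B}, {B, C}, {B, D}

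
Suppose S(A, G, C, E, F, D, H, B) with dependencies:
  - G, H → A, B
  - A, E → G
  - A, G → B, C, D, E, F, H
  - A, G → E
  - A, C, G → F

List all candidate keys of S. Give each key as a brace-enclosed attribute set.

{A, E}, {A, G}, {G, H}

{A, E}⁺ = {A, B, C, D, E, F, G, H} — all of the relation — so {A, E} is a candidate key.
{A, G}⁺ = {A, B, C, D, E, F, G, H} — all of the relation — so {A, G} is a candidate key.
{G, H}⁺ = {A, B, C, D, E, F, G, H} — all of the relation — so {G, H} is a candidate key.
No proper subset of any of these is a key, and no other minimal superkey exists.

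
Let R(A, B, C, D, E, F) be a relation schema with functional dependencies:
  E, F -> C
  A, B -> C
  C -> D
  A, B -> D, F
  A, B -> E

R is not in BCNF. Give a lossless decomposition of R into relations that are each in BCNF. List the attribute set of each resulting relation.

Candidate key of the original relation: {A, B}.
Within {A, B, C, D, E, F}: {E, F}⁺ ∩ {A, B, C, D, E, F} = {C, D, E, F}, not the whole set, so E, F -> C, D violates BCNF; decompose into {C, D, E, F} and {A, B, E, F}.
Within {C, D, E, F}: {C}⁺ ∩ {C, D, E, F} = {C, D}, not the whole set, so C -> D violates BCNF; decompose into {C, D} and {C, E, F}.
{C, D}: every determinant is a superkey — BCNF.
{C, E, F}: every determinant is a superkey — BCNF.
{A, B, E, F}: every determinant is a superkey — BCNF.

{A, B, E, F}; {C, D}; {C, E, F}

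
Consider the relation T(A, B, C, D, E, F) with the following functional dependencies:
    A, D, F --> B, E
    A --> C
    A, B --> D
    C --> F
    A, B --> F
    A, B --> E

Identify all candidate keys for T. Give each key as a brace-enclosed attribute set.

No FD produces {A}, so it must be in every candidate key.
{A, B}⁺ = {A, B, C, D, E, F}, which is every attribute, so {A, B} is a candidate key.
{A, D}⁺ = {A, B, C, D, E, F}, which is every attribute, so {A, D} is a candidate key.
Any other superkey properly contains one of these, so there are no further candidate keys.

{A, B}, {A, D}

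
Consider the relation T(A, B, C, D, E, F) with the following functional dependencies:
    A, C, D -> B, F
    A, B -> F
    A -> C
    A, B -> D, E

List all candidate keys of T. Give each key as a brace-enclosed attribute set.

Attributes never on any right-hand side: {A} — every candidate key must contain it.
{A, B} is a candidate key since {A, B}⁺ = {A, B, C, D, E, F} covers every attribute.
{A, D} is a candidate key since {A, D}⁺ = {A, B, C, D, E, F} covers every attribute.
No proper subset of any of these is a key, and no other minimal superkey exists.

{A, B}, {A, D}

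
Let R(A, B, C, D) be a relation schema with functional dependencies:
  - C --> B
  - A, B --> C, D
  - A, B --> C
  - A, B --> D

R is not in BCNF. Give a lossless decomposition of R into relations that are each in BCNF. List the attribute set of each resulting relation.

{A, C, D}; {B, C}

Candidate keys of the original relation: {A, B}, {A, C}.
Within {A, B, C, D}: {C}⁺ ∩ {A, B, C, D} = {B, C}, not the whole set, so C --> B violates BCNF; decompose into {B, C} and {A, C, D}.
{B, C} is in BCNF.
{A, C, D} is in BCNF.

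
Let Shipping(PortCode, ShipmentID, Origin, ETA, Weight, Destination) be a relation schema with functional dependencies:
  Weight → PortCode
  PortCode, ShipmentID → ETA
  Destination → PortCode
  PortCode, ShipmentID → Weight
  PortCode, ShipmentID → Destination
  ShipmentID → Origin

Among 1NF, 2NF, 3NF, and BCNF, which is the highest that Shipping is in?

Candidate keys: {Destination, ShipmentID}, {PortCode, ShipmentID}, {ShipmentID, Weight}. Prime attributes: {Destination, PortCode, ShipmentID, Weight}.
Weight → PortCode: {Weight}⁺ = {PortCode, Weight}, which is not all of the attributes, so the left side is not a superkey — BCNF is violated.
Because {Origin} is non-prime and the left side of ShipmentID → Origin is not a superkey, the relation is not in 3NF.
{ShipmentID} is a proper subset of the key {Destination, ShipmentID}, and {ShipmentID}⁺ contains the non-prime attribute {Origin} — a partial dependency, so 2NF is violated.

1NF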